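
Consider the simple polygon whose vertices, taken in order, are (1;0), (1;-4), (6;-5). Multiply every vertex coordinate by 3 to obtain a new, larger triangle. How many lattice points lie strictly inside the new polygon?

The shoelace formula gives twice the area as |[1·(-4) − 1·0] + [1·(-5) − 6·(-4)] + [6·0 − 1·(-5)]| = 20, so the area is 10.
The number of boundary lattice points is Σ gcd(|Δx|,|Δy|) = gcd(0,4) + gcd(5,1) + gcd(5,5) = 4+1+5 = 10.
Scaling by 3 multiplies the area by 3² = 9 (so the new area is 90) and multiplies the boundary lattice-point count by 3, giving 30.
By Pick's theorem, the interior count of the dilated polygon is 90 − 30/2 + 1 = 76.

76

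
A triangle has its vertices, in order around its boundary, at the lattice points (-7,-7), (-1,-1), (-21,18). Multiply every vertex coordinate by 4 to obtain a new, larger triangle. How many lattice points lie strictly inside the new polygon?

1857

By the shoelace formula, twice the signed area is |[(-7)·(-1) − (-1)·(-7)] + [(-1)·18 − (-21)·(-1)] + [(-21)·(-7) − (-7)·18]| = 234, so the area is 117.
The number of boundary lattice points is Σ gcd(|Δx|,|Δy|) = gcd(6,6) + gcd(20,19) + gcd(14,25) = 6+1+1 = 8.
Scaling by 4 multiplies the area by 4² = 16 (so the new area is 1872) and multiplies the boundary lattice-point count by 4, giving 32.
By Pick's theorem, the interior count of the dilated polygon is 1872 − 32/2 + 1 = 1857.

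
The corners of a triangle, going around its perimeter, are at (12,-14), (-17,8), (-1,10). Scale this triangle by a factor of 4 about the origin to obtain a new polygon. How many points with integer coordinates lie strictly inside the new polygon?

3273

The shoelace formula gives twice the area as |(12·8 − (-17)·(-14)) + ((-17)·10 − (-1)·8) + ((-1)·(-14) − 12·10)| = 410, so the area is 205.
Summing gcd(|Δx|,|Δy|) over the edges gives the boundary count: gcd(29,22) + gcd(16,2) + gcd(13,24) = 1+2+1 = 4.
Scaling by 4 multiplies the area by 4² = 16 (so the new area is 3280) and multiplies the boundary lattice-point count by 4, giving 16.
By Pick's theorem, the interior count of the dilated polygon is 3280 − 16/2 + 1 = 3273.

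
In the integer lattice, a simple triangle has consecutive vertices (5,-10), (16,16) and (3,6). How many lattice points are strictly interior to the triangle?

The shoelace formula gives twice the area as |(5·16 − 16·(-10)) + (16·6 − 3·16) + (3·(-10) − 5·6)| = 228, so the area is 114.
Along each edge there are gcd(|Δx|,|Δy|)+1 lattice points, so counting each shared vertex once the boundary has gcd(11,26) + gcd(13,10) + gcd(2,16) = 1+1+2 = 4.
Pick's theorem gives I = A − B/2 + 1 = 114 − 4/2 + 1 = 113.

113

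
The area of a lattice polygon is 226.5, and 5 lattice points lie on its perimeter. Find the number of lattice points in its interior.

From Pick's theorem, I = A − B/2 + 1 = 226.5 − 5/2 + 1 = 225.

225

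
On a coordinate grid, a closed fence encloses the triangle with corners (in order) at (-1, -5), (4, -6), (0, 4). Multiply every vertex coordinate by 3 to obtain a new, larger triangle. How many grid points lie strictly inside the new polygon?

202

By the shoelace formula, twice the signed area is |((-1)·(-6) − 4·(-5)) + (4·4 − 0·(-6)) + (0·(-5) − (-1)·4)| = 46, so the area is 23.
Summing gcd(|Δx|,|Δy|) over the edges gives the boundary count: gcd(5,1) + gcd(4,10) + gcd(1,9) = 1+2+1 = 4.
Scaling by 3 multiplies the area by 3² = 9 (so the new area is 207) and multiplies the boundary lattice-point count by 3, giving 12.
By Pick's theorem, the interior count of the dilated polygon is 207 − 12/2 + 1 = 202.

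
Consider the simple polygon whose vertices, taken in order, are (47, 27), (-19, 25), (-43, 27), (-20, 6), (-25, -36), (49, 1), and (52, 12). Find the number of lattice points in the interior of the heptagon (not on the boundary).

By the shoelace formula, twice the signed area is |(47·25 − (-19)·27) + ((-19)·27 − (-43)·25) + ((-43)·6 − (-20)·27) + ((-20)·(-36) − (-25)·6) + ((-25)·1 − 49·(-36)) + (49·12 − 52·1) + (52·27 − 47·12)| = 6517, so the area is 6517/2.
The number of boundary lattice points is Σ gcd(|Δx|,|Δy|) = gcd(66,2) + gcd(24,2) + gcd(23,21) + gcd(5,42) + gcd(74,37) + gcd(3,11) + gcd(5,15) = 2+2+1+1+37+1+5 = 49.
By Pick's theorem A = I + B/2 − 1, so I = 6517/2 − 49/2 + 1 = 3235.

3235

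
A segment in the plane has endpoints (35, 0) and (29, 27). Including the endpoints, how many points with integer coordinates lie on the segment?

The number of lattice points on a segment between lattice points is gcd(|Δx|,|Δy|) + 1 = gcd(6,27) + 1 = 3 + 1 = 4.

4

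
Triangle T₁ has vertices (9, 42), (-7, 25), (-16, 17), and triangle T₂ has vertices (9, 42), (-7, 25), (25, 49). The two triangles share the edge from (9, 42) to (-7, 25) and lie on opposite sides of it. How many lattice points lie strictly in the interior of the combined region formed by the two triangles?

The union is the simple quadrilateral with vertices (9, 42), (-16, 17), (-7, 25), (25, 49) in order.
By the shoelace formula, twice the signed area is |[9·17 − (-16)·42] + [(-16)·25 − (-7)·17] + [(-7)·49 − 25·25] + [25·42 − 9·49]| = 185, so the area is 92.5.
The number of boundary lattice points is Σ gcd(|Δx|,|Δy|) = gcd(25,25) + gcd(9,8) + gcd(32,24) + gcd(16,7) = 25+1+8+1 = 35.
By Pick's theorem I = A − B/2 + 1 = 92.5 − 35/2 + 1 = 76.

76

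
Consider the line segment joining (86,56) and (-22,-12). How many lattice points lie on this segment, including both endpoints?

5

The number of lattice points on a segment between lattice points is gcd(|Δx|,|Δy|) + 1 = gcd(108,68) + 1 = 4 + 1 = 5.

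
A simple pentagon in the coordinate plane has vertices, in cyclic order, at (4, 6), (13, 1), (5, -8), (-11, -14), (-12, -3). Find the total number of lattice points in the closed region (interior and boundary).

272

Using the shoelace formula, 2A = |[4·1 − 13·6] + [13·(-8) − 5·1] + [5·(-14) − (-11)·(-8)] + [(-11)·(-3) − (-12)·(-14)] + [(-12)·6 − 4·(-3)]| = 536, so the area is 268.
The number of boundary lattice points is Σ gcd(|Δx|,|Δy|) = gcd(9,5) + gcd(8,9) + gcd(16,6) + gcd(1,11) + gcd(16,9) = 1+1+2+1+1 = 6.
Pick's theorem gives I = A − B/2 + 1 = 268 − 6/2 + 1 = 266, so the closed region contains I + B = 266 + 6 = 272 lattice points.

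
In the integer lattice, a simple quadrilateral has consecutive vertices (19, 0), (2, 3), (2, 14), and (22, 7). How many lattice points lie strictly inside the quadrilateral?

The shoelace formula gives twice the area as |[19·3 − 2·0] + [2·14 − 2·3] + [2·7 − 22·14] + [22·0 − 19·7]| = 348, so the area is 174.
Along each edge there are gcd(|Δx|,|Δy|)+1 lattice points, so counting each shared vertex once the boundary has gcd(17,3) + gcd(0,11) + gcd(20,7) + gcd(3,7) = 1+11+1+1 = 14.
By Pick's theorem A = I + B/2 − 1, so I = 174 − 14/2 + 1 = 168.

168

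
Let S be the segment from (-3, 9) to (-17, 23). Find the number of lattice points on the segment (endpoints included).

15

The number of lattice points on a segment between lattice points is gcd(|Δx|,|Δy|) + 1 = gcd(14,14) + 1 = 14 + 1 = 15.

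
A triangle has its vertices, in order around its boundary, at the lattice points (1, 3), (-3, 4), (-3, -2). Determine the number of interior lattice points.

9

Using the shoelace formula, 2A = |(1·4 − (-3)·3) + ((-3)·(-2) − (-3)·4) + ((-3)·3 − 1·(-2))| = 24, so the area is 12.
The number of boundary lattice points is Σ gcd(|Δx|,|Δy|) = gcd(4,1) + gcd(0,6) + gcd(4,5) = 1+6+1 = 8.
Pick's theorem gives I = A − B/2 + 1 = 12 − 8/2 + 1 = 9.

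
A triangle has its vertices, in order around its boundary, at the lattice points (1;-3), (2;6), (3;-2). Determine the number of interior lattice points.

8

The shoelace formula gives twice the area as |(1·6 − 2·(-3)) + (2·(-2) − 3·6) + (3·(-3) − 1·(-2))| = 17, so the area is 8.5.
Summing gcd(|Δx|,|Δy|) over the edges gives the boundary count: gcd(1,9) + gcd(1,8) + gcd(2,1) = 1+1+1 = 3.
By Pick's theorem A = I + B/2 − 1, so I = 8.5 − 3/2 + 1 = 8.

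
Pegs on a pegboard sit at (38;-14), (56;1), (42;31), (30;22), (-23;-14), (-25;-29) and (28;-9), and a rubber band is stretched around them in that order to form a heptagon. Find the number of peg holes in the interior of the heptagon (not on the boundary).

1943

By the shoelace formula, twice the signed area is |[38·1 − 56·(-14)] + [56·31 − 42·1] + [42·22 − 30·31] + [30·(-14) − (-23)·22] + [(-23)·(-29) − (-25)·(-14)] + [(-25)·(-9) − 28·(-29)] + [28·(-14) − 38·(-9)]| = 3900, so the area is 1950.
The number of boundary lattice points is Σ gcd(|Δx|,|Δy|) = gcd(18,15) + gcd(14,30) + gcd(12,9) + gcd(53,36) + gcd(2,15) + gcd(53,20) + gcd(10,5) = 3+2+3+1+1+1+5 = 16.
By Pick's theorem A = I + B/2 − 1, so I = 1950 − 16/2 + 1 = 1943.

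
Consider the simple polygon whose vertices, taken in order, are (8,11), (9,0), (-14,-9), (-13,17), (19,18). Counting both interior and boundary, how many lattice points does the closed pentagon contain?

517

Using the shoelace formula, 2A = |(8·0 − 9·11) + (9·(-9) − (-14)·0) + ((-14)·17 − (-13)·(-9)) + ((-13)·18 − 19·17) + (19·11 − 8·18)| = 1027, so the area is 513.5.
The number of boundary lattice points is Σ gcd(|Δx|,|Δy|) = gcd(1,11) + gcd(23,9) + gcd(1,26) + gcd(32,1) + gcd(11,7) = 1+1+1+1+1 = 5.
Pick's theorem gives I = A − B/2 + 1 = 513.5 − 5/2 + 1 = 512, so the closed region contains I + B = 512 + 5 = 517 lattice points.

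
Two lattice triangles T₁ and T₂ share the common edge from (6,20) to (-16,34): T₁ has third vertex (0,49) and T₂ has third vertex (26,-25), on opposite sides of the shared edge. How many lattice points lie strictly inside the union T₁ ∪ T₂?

The union is the simple quadrilateral with vertices (6,20), (0,49), (-16,34), (26,-25) in order.
By the shoelace formula, twice the signed area is |(6·49 − 0·20) + (0·34 − (-16)·49) + ((-16)·(-25) − 26·34) + (26·20 − 6·(-25))| = 1264, so the area is 632.
Summing gcd(|Δx|,|Δy|) over the edges gives the boundary count: gcd(6,29) + gcd(16,15) + gcd(42,59) + gcd(20,45) = 1+1+1+5 = 8.
By Pick's theorem I = A − B/2 + 1 = 632 − 8/2 + 1 = 629.

629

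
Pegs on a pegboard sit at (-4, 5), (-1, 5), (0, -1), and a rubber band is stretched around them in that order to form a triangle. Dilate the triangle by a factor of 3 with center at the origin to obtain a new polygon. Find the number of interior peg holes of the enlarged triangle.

Using the shoelace formula, 2A = |((-4)·5 − (-1)·5) + ((-1)·(-1) − 0·5) + (0·5 − (-4)·(-1))| = 18, so the area is 9.
Along each edge there are gcd(|Δx|,|Δy|)+1 lattice points, so counting each shared vertex once the boundary has gcd(3,0) + gcd(1,6) + gcd(4,6) = 3+1+2 = 6.
Scaling by 3 multiplies the area by 3² = 9 (so the new area is 81) and multiplies the boundary lattice-point count by 3, giving 18.
By Pick's theorem, the interior count of the dilated polygon is 81 − 18/2 + 1 = 73.

73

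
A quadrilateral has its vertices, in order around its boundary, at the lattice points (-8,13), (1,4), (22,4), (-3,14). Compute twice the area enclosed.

264

The shoelace formula gives twice the area as |[(-8)·4 − 1·13] + [1·4 − 22·4] + [22·14 − (-3)·4] + [(-3)·13 − (-8)·14]| = 264, so the area is 132.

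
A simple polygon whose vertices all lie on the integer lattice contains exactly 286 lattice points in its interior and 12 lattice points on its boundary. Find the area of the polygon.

291

By Pick's theorem, A = I + B/2 − 1 = 286 + 12/2 − 1 = 291.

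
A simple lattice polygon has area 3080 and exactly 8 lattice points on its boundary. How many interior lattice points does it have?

From Pick's theorem, I = A − B/2 + 1 = 3080 − 8/2 + 1 = 3077.

3077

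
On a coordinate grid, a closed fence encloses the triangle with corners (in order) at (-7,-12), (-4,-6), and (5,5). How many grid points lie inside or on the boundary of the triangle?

By the shoelace formula, twice the signed area is |[(-7)·(-6) − (-4)·(-12)] + [(-4)·5 − 5·(-6)] + [5·(-12) − (-7)·5]| = 21, so the area is 21/2.
Along each edge there are gcd(|Δx|,|Δy|)+1 lattice points, so counting each shared vertex once the boundary has gcd(3,6) + gcd(9,11) + gcd(12,17) = 3+1+1 = 5.
Pick's theorem gives I = A − B/2 + 1 = 21/2 − 5/2 + 1 = 9, so the closed region contains I + B = 9 + 5 = 14 lattice points.

14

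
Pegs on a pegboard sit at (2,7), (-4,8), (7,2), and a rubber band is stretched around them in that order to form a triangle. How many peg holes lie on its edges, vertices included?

7

Summing gcd(|Δx|,|Δy|) over the edges gives the boundary count: gcd(6,1) + gcd(11,6) + gcd(5,5) = 1+1+5 = 7.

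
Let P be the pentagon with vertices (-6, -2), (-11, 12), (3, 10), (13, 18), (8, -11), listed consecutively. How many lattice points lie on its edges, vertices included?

7

Summing gcd(|Δx|,|Δy|) over the edges gives the boundary count: gcd(5,14) + gcd(14,2) + gcd(10,8) + gcd(5,29) + gcd(14,9) = 1+2+2+1+1 = 7.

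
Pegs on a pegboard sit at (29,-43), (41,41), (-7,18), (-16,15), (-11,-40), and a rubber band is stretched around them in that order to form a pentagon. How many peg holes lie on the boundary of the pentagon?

Along each edge there are gcd(|Δx|,|Δy|)+1 lattice points, so counting each shared vertex once the boundary has gcd(12,84) + gcd(48,23) + gcd(9,3) + gcd(5,55) + gcd(40,3) = 12+1+3+5+1 = 22.

22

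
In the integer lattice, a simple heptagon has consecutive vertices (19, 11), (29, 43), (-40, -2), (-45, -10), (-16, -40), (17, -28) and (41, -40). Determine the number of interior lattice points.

By the shoelace formula, twice the signed area is |(19·43 − 29·11) + (29·(-2) − (-40)·43) + ((-40)·(-10) − (-45)·(-2)) + ((-45)·(-40) − (-16)·(-10)) + ((-16)·(-28) − 17·(-40)) + (17·(-40) − 41·(-28)) + (41·11 − 19·(-40))| = 6917, so the area is 3458.5.
Along each edge there are gcd(|Δx|,|Δy|)+1 lattice points, so counting each shared vertex once the boundary has gcd(10,32) + gcd(69,45) + gcd(5,8) + gcd(29,30) + gcd(33,12) + gcd(24,12) + gcd(22,51) = 2+3+1+1+3+12+1 = 23.
Pick's theorem gives I = A − B/2 + 1 = 3458.5 − 23/2 + 1 = 3448.

3448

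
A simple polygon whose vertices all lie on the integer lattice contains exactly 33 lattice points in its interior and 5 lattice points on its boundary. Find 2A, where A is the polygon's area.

By Pick's theorem, A = I + B/2 − 1 = 33 + 5/2 − 1 = 69/2.
Hence 2A = 69.

69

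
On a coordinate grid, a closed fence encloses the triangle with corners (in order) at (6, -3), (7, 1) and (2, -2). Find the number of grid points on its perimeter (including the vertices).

3

Along each edge there are gcd(|Δx|,|Δy|)+1 lattice points, so counting each shared vertex once the boundary has gcd(1,4) + gcd(5,3) + gcd(4,1) = 1+1+1 = 3.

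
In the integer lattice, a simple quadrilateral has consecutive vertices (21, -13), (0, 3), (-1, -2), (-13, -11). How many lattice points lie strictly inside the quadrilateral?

223

The shoelace formula gives twice the area as |[21·3 − 0·(-13)] + [0·(-2) − (-1)·3] + [(-1)·(-11) − (-13)·(-2)] + [(-13)·(-13) − 21·(-11)]| = 451, so the area is 451/2.
The number of boundary lattice points is Σ gcd(|Δx|,|Δy|) = gcd(21,16) + gcd(1,5) + gcd(12,9) + gcd(34,2) = 1+1+3+2 = 7.
By Pick's theorem A = I + B/2 − 1, so I = 451/2 − 7/2 + 1 = 223.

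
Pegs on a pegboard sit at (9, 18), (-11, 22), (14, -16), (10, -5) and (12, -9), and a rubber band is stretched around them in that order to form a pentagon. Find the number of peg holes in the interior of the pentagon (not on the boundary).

306

By the shoelace formula, twice the signed area is |(9·22 − (-11)·18) + ((-11)·(-16) − 14·22) + (14·(-5) − 10·(-16)) + (10·(-9) − 12·(-5)) + (12·18 − 9·(-9))| = 621, so the area is 310.5.
The number of boundary lattice points is Σ gcd(|Δx|,|Δy|) = gcd(20,4) + gcd(25,38) + gcd(4,11) + gcd(2,4) + gcd(3,27) = 4+1+1+2+3 = 11.
Pick's theorem gives I = A − B/2 + 1 = 310.5 − 11/2 + 1 = 306.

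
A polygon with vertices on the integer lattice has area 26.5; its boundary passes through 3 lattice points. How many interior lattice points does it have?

26

From Pick's theorem, I = A − B/2 + 1 = 26.5 − 3/2 + 1 = 26.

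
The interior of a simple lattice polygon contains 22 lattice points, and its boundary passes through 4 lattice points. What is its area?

Pick's theorem states A = I + B/2 − 1, so A = 22 + 4/2 − 1 = 23.

23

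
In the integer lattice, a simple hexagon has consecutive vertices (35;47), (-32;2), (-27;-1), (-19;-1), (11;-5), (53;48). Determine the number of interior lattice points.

1683

By the shoelace formula, twice the signed area is |[35·2 − (-32)·47] + [(-32)·(-1) − (-27)·2] + [(-27)·(-1) − (-19)·(-1)] + [(-19)·(-5) − 11·(-1)] + [11·48 − 53·(-5)] + [53·47 − 35·48]| = 3378, so the area is 1689.
The number of boundary lattice points is Σ gcd(|Δx|,|Δy|) = gcd(67,45) + gcd(5,3) + gcd(8,0) + gcd(30,4) + gcd(42,53) + gcd(18,1) = 1+1+8+2+1+1 = 14.
By Pick's theorem A = I + B/2 − 1, so I = 1689 − 14/2 + 1 = 1683.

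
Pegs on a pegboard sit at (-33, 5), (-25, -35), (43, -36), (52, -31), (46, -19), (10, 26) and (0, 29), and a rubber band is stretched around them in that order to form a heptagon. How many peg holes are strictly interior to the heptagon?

By the shoelace formula, twice the signed area is |((-33)·(-35) − (-25)·5) + ((-25)·(-36) − 43·(-35)) + (43·(-31) − 52·(-36)) + (52·(-19) − 46·(-31)) + (46·26 − 10·(-19)) + (10·29 − 0·26) + (0·5 − (-33)·29)| = 7295, so the area is 3647.5.
Along each edge there are gcd(|Δx|,|Δy|)+1 lattice points, so counting each shared vertex once the boundary has gcd(8,40) + gcd(68,1) + gcd(9,5) + gcd(6,12) + gcd(36,45) + gcd(10,3) + gcd(33,24) = 8+1+1+6+9+1+3 = 29.
By Pick's theorem A = I + B/2 − 1, so I = 3647.5 − 29/2 + 1 = 3634.

3634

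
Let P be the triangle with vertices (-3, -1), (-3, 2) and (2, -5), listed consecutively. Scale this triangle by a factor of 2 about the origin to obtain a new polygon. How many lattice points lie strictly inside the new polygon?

Using the shoelace formula, 2A = |[(-3)·2 − (-3)·(-1)] + [(-3)·(-5) − 2·2] + [2·(-1) − (-3)·(-5)]| = 15, so the area is 7.5.
Along each edge there are gcd(|Δx|,|Δy|)+1 lattice points, so counting each shared vertex once the boundary has gcd(0,3) + gcd(5,7) + gcd(5,4) = 3+1+1 = 5.
Scaling by 2 multiplies the area by 2² = 4 (so the new area is 30) and multiplies the boundary lattice-point count by 2, giving 10.
By Pick's theorem, the interior count of the dilated polygon is 30 − 10/2 + 1 = 26.

26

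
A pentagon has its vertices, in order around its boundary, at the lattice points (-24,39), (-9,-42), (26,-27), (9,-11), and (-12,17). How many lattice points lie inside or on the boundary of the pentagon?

1316

By the shoelace formula, twice the signed area is |((-24)·(-42) − (-9)·39) + ((-9)·(-27) − 26·(-42)) + (26·(-11) − 9·(-27)) + (9·17 − (-12)·(-11)) + ((-12)·39 − (-24)·17)| = 2612, so the area is 1306.
Summing gcd(|Δx|,|Δy|) over the edges gives the boundary count: gcd(15,81) + gcd(35,15) + gcd(17,16) + gcd(21,28) + gcd(12,22) = 3+5+1+7+2 = 18.
Pick's theorem gives I = A − B/2 + 1 = 1306 − 18/2 + 1 = 1298, so the closed region contains I + B = 1298 + 18 = 1316 lattice points.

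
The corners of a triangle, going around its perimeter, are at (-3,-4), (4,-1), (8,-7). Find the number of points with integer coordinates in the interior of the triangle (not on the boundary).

26

The shoelace formula gives twice the area as |[(-3)·(-1) − 4·(-4)] + [4·(-7) − 8·(-1)] + [8·(-4) − (-3)·(-7)]| = 54, so the area is 27.
The number of boundary lattice points is Σ gcd(|Δx|,|Δy|) = gcd(7,3) + gcd(4,6) + gcd(11,3) = 1+2+1 = 4.
By Pick's theorem A = I + B/2 − 1, so I = 27 − 4/2 + 1 = 26.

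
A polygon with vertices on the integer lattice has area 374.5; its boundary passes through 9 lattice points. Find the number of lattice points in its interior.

From Pick's theorem, I = A − B/2 + 1 = 374.5 − 9/2 + 1 = 371.

371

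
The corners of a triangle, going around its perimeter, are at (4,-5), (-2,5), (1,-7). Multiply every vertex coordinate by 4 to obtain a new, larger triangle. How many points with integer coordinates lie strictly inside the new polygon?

325

The shoelace formula gives twice the area as |[4·5 − (-2)·(-5)] + [(-2)·(-7) − 1·5] + [1·(-5) − 4·(-7)]| = 42, so the area is 21.
Summing gcd(|Δx|,|Δy|) over the edges gives the boundary count: gcd(6,10) + gcd(3,12) + gcd(3,2) = 2+3+1 = 6.
Scaling by 4 multiplies the area by 4² = 16 (so the new area is 336) and multiplies the boundary lattice-point count by 4, giving 24.
By Pick's theorem, the interior count of the dilated polygon is 336 − 24/2 + 1 = 325.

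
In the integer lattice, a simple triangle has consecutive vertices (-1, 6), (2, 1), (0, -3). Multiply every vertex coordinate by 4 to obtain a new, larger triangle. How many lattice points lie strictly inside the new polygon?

169

The shoelace formula gives twice the area as |[(-1)·1 − 2·6] + [2·(-3) − 0·1] + [0·6 − (-1)·(-3)]| = 22, so the area is 11.
The number of boundary lattice points is Σ gcd(|Δx|,|Δy|) = gcd(3,5) + gcd(2,4) + gcd(1,9) = 1+2+1 = 4.
Scaling by 4 multiplies the area by 4² = 16 (so the new area is 176) and multiplies the boundary lattice-point count by 4, giving 16.
By Pick's theorem, the interior count of the dilated polygon is 176 − 16/2 + 1 = 169.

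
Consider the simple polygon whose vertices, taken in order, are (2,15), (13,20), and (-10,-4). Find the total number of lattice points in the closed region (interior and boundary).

77

Using the shoelace formula, 2A = |(2·20 − 13·15) + (13·(-4) − (-10)·20) + ((-10)·15 − 2·(-4))| = 149, so the area is 149/2.
Summing gcd(|Δx|,|Δy|) over the edges gives the boundary count: gcd(11,5) + gcd(23,24) + gcd(12,19) = 1+1+1 = 3.
Pick's theorem gives I = A − B/2 + 1 = 149/2 − 3/2 + 1 = 74, so the closed region contains I + B = 74 + 3 = 77 lattice points.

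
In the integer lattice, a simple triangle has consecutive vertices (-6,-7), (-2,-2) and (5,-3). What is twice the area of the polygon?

39

By the shoelace formula, twice the signed area is |[(-6)·(-2) − (-2)·(-7)] + [(-2)·(-3) − 5·(-2)] + [5·(-7) − (-6)·(-3)]| = 39, so the area is 39/2.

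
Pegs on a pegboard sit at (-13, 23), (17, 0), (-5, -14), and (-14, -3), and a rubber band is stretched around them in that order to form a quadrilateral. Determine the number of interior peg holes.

Using the shoelace formula, 2A = |[(-13)·0 − 17·23] + [17·(-14) − (-5)·0] + [(-5)·(-3) − (-14)·(-14)] + [(-14)·23 − (-13)·(-3)]| = 1171, so the area is 585.5.
The number of boundary lattice points is Σ gcd(|Δx|,|Δy|) = gcd(30,23) + gcd(22,14) + gcd(9,11) + gcd(1,26) = 1+2+1+1 = 5.
Pick's theorem gives I = A − B/2 + 1 = 585.5 − 5/2 + 1 = 584.

584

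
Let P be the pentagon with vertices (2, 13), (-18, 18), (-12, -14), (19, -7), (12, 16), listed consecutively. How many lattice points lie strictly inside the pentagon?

Using the shoelace formula, 2A = |[2·18 − (-18)·13] + [(-18)·(-14) − (-12)·18] + [(-12)·(-7) − 19·(-14)] + [19·16 − 12·(-7)] + [12·13 − 2·16]| = 1600, so the area is 800.
Along each edge there are gcd(|Δx|,|Δy|)+1 lattice points, so counting each shared vertex once the boundary has gcd(20,5) + gcd(6,32) + gcd(31,7) + gcd(7,23) + gcd(10,3) = 5+2+1+1+1 = 10.
Pick's theorem gives I = A − B/2 + 1 = 800 − 10/2 + 1 = 796.

796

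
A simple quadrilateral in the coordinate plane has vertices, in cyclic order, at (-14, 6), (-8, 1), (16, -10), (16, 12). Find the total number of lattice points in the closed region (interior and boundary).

373

By the shoelace formula, twice the signed area is |[(-14)·1 − (-8)·6] + [(-8)·(-10) − 16·1] + [16·12 − 16·(-10)] + [16·6 − (-14)·12]| = 714, so the area is 357.
The number of boundary lattice points is Σ gcd(|Δx|,|Δy|) = gcd(6,5) + gcd(24,11) + gcd(0,22) + gcd(30,6) = 1+1+22+6 = 30.
Pick's theorem gives I = A − B/2 + 1 = 357 − 30/2 + 1 = 343, so the closed region contains I + B = 343 + 30 = 373 lattice points.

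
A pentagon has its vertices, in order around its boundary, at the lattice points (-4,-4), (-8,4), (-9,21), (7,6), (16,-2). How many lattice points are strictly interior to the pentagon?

278

By the shoelace formula, twice the signed area is |((-4)·4 − (-8)·(-4)) + ((-8)·21 − (-9)·4) + ((-9)·6 − 7·21) + (7·(-2) − 16·6) + (16·(-4) − (-4)·(-2))| = 563, so the area is 281.5.
Summing gcd(|Δx|,|Δy|) over the edges gives the boundary count: gcd(4,8) + gcd(1,17) + gcd(16,15) + gcd(9,8) + gcd(20,2) = 4+1+1+1+2 = 9.
Pick's theorem gives I = A − B/2 + 1 = 281.5 − 9/2 + 1 = 278.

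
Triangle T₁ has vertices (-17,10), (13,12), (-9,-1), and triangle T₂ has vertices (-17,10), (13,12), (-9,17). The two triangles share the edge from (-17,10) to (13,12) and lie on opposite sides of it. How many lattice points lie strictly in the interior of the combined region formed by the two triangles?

The union is the simple quadrilateral with vertices (-17,10), (-9,-1), (13,12), (-9,17) in order.
The shoelace formula gives twice the area as |[(-17)·(-1) − (-9)·10] + [(-9)·12 − 13·(-1)] + [13·17 − (-9)·12] + [(-9)·10 − (-17)·17]| = 540, so the area is 270.
Summing gcd(|Δx|,|Δy|) over the edges gives the boundary count: gcd(8,11) + gcd(22,13) + gcd(22,5) + gcd(8,7) = 1+1+1+1 = 4.
By Pick's theorem I = A − B/2 + 1 = 270 − 4/2 + 1 = 269.

269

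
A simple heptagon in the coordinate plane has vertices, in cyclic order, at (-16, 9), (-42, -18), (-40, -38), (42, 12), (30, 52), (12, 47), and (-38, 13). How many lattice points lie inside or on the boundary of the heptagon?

Using the shoelace formula, 2A = |((-16)·(-18) − (-42)·9) + ((-42)·(-38) − (-40)·(-18)) + ((-40)·12 − 42·(-38)) + (42·52 − 30·12) + (30·47 − 12·52) + (12·13 − (-38)·47) + ((-38)·9 − (-16)·13)| = 7076, so the area is 3538.
The number of boundary lattice points is Σ gcd(|Δx|,|Δy|) = gcd(26,27) + gcd(2,20) + gcd(82,50) + gcd(12,40) + gcd(18,5) + gcd(50,34) + gcd(22,4) = 1+2+2+4+1+2+2 = 14.
Pick's theorem gives I = A − B/2 + 1 = 3538 − 14/2 + 1 = 3532, so the closed region contains I + B = 3532 + 14 = 3546 lattice points.

3546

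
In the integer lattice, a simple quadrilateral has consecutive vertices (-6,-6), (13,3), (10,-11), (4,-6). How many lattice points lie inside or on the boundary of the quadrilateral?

Using the shoelace formula, 2A = |[(-6)·3 − 13·(-6)] + [13·(-11) − 10·3] + [10·(-6) − 4·(-11)] + [4·(-6) − (-6)·(-6)]| = 189, so the area is 94.5.
Summing gcd(|Δx|,|Δy|) over the edges gives the boundary count: gcd(19,9) + gcd(3,14) + gcd(6,5) + gcd(10,0) = 1+1+1+10 = 13.
Pick's theorem gives I = A − B/2 + 1 = 94.5 − 13/2 + 1 = 89, so the closed region contains I + B = 89 + 13 = 102 lattice points.

102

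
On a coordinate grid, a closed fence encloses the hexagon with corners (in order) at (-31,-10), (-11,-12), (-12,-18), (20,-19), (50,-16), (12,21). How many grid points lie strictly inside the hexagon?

Using the shoelace formula, 2A = |[(-31)·(-12) − (-11)·(-10)] + [(-11)·(-18) − (-12)·(-12)] + [(-12)·(-19) − 20·(-18)] + [20·(-16) − 50·(-19)] + [50·21 − 12·(-16)] + [12·(-10) − (-31)·21]| = 3307, so the area is 1653.5.
The number of boundary lattice points is Σ gcd(|Δx|,|Δy|) = gcd(20,2) + gcd(1,6) + gcd(32,1) + gcd(30,3) + gcd(38,37) + gcd(43,31) = 2+1+1+3+1+1 = 9.
Pick's theorem gives I = A − B/2 + 1 = 1653.5 − 9/2 + 1 = 1650.

1650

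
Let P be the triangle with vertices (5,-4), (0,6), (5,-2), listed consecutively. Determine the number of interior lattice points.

By the shoelace formula, twice the signed area is |(5·6 − 0·(-4)) + (0·(-2) − 5·6) + (5·(-4) − 5·(-2))| = 10, so the area is 5.
The number of boundary lattice points is Σ gcd(|Δx|,|Δy|) = gcd(5,10) + gcd(5,8) + gcd(0,2) = 5+1+2 = 8.
Pick's theorem gives I = A − B/2 + 1 = 5 − 8/2 + 1 = 2.

2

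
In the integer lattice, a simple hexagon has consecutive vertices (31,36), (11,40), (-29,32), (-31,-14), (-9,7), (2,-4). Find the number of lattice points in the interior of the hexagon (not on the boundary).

1802

The shoelace formula gives twice the area as |[31·40 − 11·36] + [11·32 − (-29)·40] + [(-29)·(-14) − (-31)·32] + [(-31)·7 − (-9)·(-14)] + [(-9)·(-4) − 2·7] + [2·36 − 31·(-4)]| = 3629, so the area is 1814.5.
The number of boundary lattice points is Σ gcd(|Δx|,|Δy|) = gcd(20,4) + gcd(40,8) + gcd(2,46) + gcd(22,21) + gcd(11,11) + gcd(29,40) = 4+8+2+1+11+1 = 27.
By Pick's theorem A = I + B/2 − 1, so I = 1814.5 − 27/2 + 1 = 1802.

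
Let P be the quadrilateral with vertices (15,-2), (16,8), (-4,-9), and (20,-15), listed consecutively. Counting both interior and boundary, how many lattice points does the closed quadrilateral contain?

238

Using the shoelace formula, 2A = |(15·8 − 16·(-2)) + (16·(-9) − (-4)·8) + ((-4)·(-15) − 20·(-9)) + (20·(-2) − 15·(-15))| = 465, so the area is 465/2.
The number of boundary lattice points is Σ gcd(|Δx|,|Δy|) = gcd(1,10) + gcd(20,17) + gcd(24,6) + gcd(5,13) = 1+1+6+1 = 9.
Pick's theorem gives I = A − B/2 + 1 = 465/2 − 9/2 + 1 = 229, so the closed region contains I + B = 229 + 9 = 238 lattice points.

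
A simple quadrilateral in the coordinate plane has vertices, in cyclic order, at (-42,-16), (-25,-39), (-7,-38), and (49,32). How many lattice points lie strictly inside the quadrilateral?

2049

Using the shoelace formula, 2A = |[(-42)·(-39) − (-25)·(-16)] + [(-25)·(-38) − (-7)·(-39)] + [(-7)·32 − 49·(-38)] + [49·(-16) − (-42)·32]| = 4113, so the area is 4113/2.
Along each edge there are gcd(|Δx|,|Δy|)+1 lattice points, so counting each shared vertex once the boundary has gcd(17,23) + gcd(18,1) + gcd(56,70) + gcd(91,48) = 1+1+14+1 = 17.
By Pick's theorem A = I + B/2 − 1, so I = 4113/2 − 17/2 + 1 = 2049.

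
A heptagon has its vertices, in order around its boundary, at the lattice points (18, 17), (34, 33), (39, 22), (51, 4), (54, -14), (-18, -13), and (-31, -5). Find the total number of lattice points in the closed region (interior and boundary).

By the shoelace formula, twice the signed area is |(18·33 − 34·17) + (34·22 − 39·33) + (39·4 − 51·22) + (51·(-14) − 54·4) + (54·(-13) − (-18)·(-14)) + ((-18)·(-5) − (-31)·(-13)) + ((-31)·17 − 18·(-5))| = 4123, so the area is 4123/2.
Summing gcd(|Δx|,|Δy|) over the edges gives the boundary count: gcd(16,16) + gcd(5,11) + gcd(12,18) + gcd(3,18) + gcd(72,1) + gcd(13,8) + gcd(49,22) = 16+1+6+3+1+1+1 = 29.
Pick's theorem gives I = A − B/2 + 1 = 4123/2 − 29/2 + 1 = 2048, so the closed region contains I + B = 2048 + 29 = 2077 lattice points.

2077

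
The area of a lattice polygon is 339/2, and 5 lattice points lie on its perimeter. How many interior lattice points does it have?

Pick's theorem A = I + B/2 − 1 rearranges to I = A − B/2 + 1 = 339/2 − 5/2 + 1 = 168.

168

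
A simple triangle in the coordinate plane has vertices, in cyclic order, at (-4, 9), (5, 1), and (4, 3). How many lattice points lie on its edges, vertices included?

The number of boundary lattice points is Σ gcd(|Δx|,|Δy|) = gcd(9,8) + gcd(1,2) + gcd(8,6) = 1+1+2 = 4.

4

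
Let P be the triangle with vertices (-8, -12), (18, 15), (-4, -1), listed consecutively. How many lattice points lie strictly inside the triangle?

The shoelace formula gives twice the area as |((-8)·15 − 18·(-12)) + (18·(-1) − (-4)·15) + ((-4)·(-12) − (-8)·(-1))| = 178, so the area is 89.
The number of boundary lattice points is Σ gcd(|Δx|,|Δy|) = gcd(26,27) + gcd(22,16) + gcd(4,11) = 1+2+1 = 4.
Pick's theorem gives I = A − B/2 + 1 = 89 − 4/2 + 1 = 88.

88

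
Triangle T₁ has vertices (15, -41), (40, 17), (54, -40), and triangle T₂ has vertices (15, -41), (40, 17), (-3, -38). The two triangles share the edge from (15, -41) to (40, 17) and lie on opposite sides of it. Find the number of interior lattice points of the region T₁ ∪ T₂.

1676

The union is the simple quadrilateral with vertices (15, -41), (54, -40), (40, 17), (-3, -38) in order.
The shoelace formula gives twice the area as |(15·(-40) − 54·(-41)) + (54·17 − 40·(-40)) + (40·(-38) − (-3)·17) + ((-3)·(-41) − 15·(-38))| = 3356, so the area is 1678.
The number of boundary lattice points is Σ gcd(|Δx|,|Δy|) = gcd(39,1) + gcd(14,57) + gcd(43,55) + gcd(18,3) = 1+1+1+3 = 6.
By Pick's theorem I = A − B/2 + 1 = 1678 − 6/2 + 1 = 1676.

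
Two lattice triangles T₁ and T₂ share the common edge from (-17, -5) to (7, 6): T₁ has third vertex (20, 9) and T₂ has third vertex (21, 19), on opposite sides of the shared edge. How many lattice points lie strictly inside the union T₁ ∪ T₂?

The union is the simple quadrilateral with vertices (-17, -5), (20, 9), (7, 6), (21, 19) in order.
Using the shoelace formula, 2A = |((-17)·9 − 20·(-5)) + (20·6 − 7·9) + (7·19 − 21·6) + (21·(-5) − (-17)·19)| = 229, so the area is 114.5.
Along each edge there are gcd(|Δx|,|Δy|)+1 lattice points, so counting each shared vertex once the boundary has gcd(37,14) + gcd(13,3) + gcd(14,13) + gcd(38,24) = 1+1+1+2 = 5.
By Pick's theorem I = A − B/2 + 1 = 114.5 − 5/2 + 1 = 113.

113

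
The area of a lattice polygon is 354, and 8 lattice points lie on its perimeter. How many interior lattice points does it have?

From Pick's theorem, I = A − B/2 + 1 = 354 − 8/2 + 1 = 351.

351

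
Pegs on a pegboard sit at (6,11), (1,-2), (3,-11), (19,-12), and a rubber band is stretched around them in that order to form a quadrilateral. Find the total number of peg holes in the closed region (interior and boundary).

216

Using the shoelace formula, 2A = |(6·(-2) − 1·11) + (1·(-11) − 3·(-2)) + (3·(-12) − 19·(-11)) + (19·11 − 6·(-12))| = 426, so the area is 213.
The number of boundary lattice points is Σ gcd(|Δx|,|Δy|) = gcd(5,13) + gcd(2,9) + gcd(16,1) + gcd(13,23) = 1+1+1+1 = 4.
Pick's theorem gives I = A − B/2 + 1 = 213 − 4/2 + 1 = 212, so the closed region contains I + B = 212 + 4 = 216 lattice points.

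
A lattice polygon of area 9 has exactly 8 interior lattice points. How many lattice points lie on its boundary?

Pick's theorem gives A = I + B/2 − 1, so B = 2(A − I + 1) = 2(9 − 8 + 1) = 4.

4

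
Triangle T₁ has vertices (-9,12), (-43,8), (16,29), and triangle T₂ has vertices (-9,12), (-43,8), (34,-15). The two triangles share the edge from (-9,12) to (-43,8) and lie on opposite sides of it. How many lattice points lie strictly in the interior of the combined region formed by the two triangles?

The union is the simple quadrilateral with vertices (-9,12), (16,29), (-43,8), (34,-15) in order.
By the shoelace formula, twice the signed area is |[(-9)·29 − 16·12] + [16·8 − (-43)·29] + [(-43)·(-15) − 34·8] + [34·12 − (-9)·(-15)]| = 1568, so the area is 784.
Along each edge there are gcd(|Δx|,|Δy|)+1 lattice points, so counting each shared vertex once the boundary has gcd(25,17) + gcd(59,21) + gcd(77,23) + gcd(43,27) = 1+1+1+1 = 4.
By Pick's theorem I = A − B/2 + 1 = 784 − 4/2 + 1 = 783.

783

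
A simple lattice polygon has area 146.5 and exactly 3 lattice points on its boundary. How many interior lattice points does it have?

Pick's theorem A = I + B/2 − 1 rearranges to I = A − B/2 + 1 = 146.5 − 3/2 + 1 = 146.

146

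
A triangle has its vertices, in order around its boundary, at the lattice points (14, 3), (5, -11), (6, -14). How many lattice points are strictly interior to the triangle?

20

The shoelace formula gives twice the area as |[14·(-11) − 5·3] + [5·(-14) − 6·(-11)] + [6·3 − 14·(-14)]| = 41, so the area is 41/2.
Along each edge there are gcd(|Δx|,|Δy|)+1 lattice points, so counting each shared vertex once the boundary has gcd(9,14) + gcd(1,3) + gcd(8,17) = 1+1+1 = 3.
By Pick's theorem A = I + B/2 − 1, so I = 41/2 − 3/2 + 1 = 20.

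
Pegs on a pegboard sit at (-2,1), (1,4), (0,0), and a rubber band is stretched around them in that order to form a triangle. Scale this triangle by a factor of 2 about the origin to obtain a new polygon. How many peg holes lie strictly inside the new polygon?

14

Using the shoelace formula, 2A = |[(-2)·4 − 1·1] + [1·0 − 0·4] + [0·1 − (-2)·0]| = 9, so the area is 4.5.
The number of boundary lattice points is Σ gcd(|Δx|,|Δy|) = gcd(3,3) + gcd(1,4) + gcd(2,1) = 3+1+1 = 5.
Scaling by 2 multiplies the area by 2² = 4 (so the new area is 18) and multiplies the boundary lattice-point count by 2, giving 10.
By Pick's theorem, the interior count of the dilated polygon is 18 − 10/2 + 1 = 14.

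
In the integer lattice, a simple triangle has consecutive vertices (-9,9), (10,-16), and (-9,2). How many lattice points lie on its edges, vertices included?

The number of boundary lattice points is Σ gcd(|Δx|,|Δy|) = gcd(19,25) + gcd(19,18) + gcd(0,7) = 1+1+7 = 9.

9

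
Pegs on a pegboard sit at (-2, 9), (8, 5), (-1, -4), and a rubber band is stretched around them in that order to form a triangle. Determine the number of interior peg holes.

Using the shoelace formula, 2A = |[(-2)·5 − 8·9] + [8·(-4) − (-1)·5] + [(-1)·9 − (-2)·(-4)]| = 126, so the area is 63.
Along each edge there are gcd(|Δx|,|Δy|)+1 lattice points, so counting each shared vertex once the boundary has gcd(10,4) + gcd(9,9) + gcd(1,13) = 2+9+1 = 12.
By Pick's theorem A = I + B/2 − 1, so I = 63 − 12/2 + 1 = 58.

58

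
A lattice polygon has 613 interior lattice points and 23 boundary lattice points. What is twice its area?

1247

Pick's theorem states A = I + B/2 − 1, so A = 613 + 23/2 − 1 = 1247/2.
Hence 2A = 1247.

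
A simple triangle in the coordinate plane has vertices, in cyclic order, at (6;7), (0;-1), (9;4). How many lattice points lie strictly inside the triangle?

Using the shoelace formula, 2A = |(6·(-1) − 0·7) + (0·4 − 9·(-1)) + (9·7 − 6·4)| = 42, so the area is 21.
The number of boundary lattice points is Σ gcd(|Δx|,|Δy|) = gcd(6,8) + gcd(9,5) + gcd(3,3) = 2+1+3 = 6.
By Pick's theorem A = I + B/2 − 1, so I = 21 − 6/2 + 1 = 19.

19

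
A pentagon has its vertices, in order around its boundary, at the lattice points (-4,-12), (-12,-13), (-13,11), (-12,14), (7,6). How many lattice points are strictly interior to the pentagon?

335

The shoelace formula gives twice the area as |((-4)·(-13) − (-12)·(-12)) + ((-12)·11 − (-13)·(-13)) + ((-13)·14 − (-12)·11) + ((-12)·6 − 7·14) + (7·(-12) − (-4)·6)| = 673, so the area is 336.5.
The number of boundary lattice points is Σ gcd(|Δx|,|Δy|) = gcd(8,1) + gcd(1,24) + gcd(1,3) + gcd(19,8) + gcd(11,18) = 1+1+1+1+1 = 5.
Pick's theorem gives I = A − B/2 + 1 = 336.5 − 5/2 + 1 = 335.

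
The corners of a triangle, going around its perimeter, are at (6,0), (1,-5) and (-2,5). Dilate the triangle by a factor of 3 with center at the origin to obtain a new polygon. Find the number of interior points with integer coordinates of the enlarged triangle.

The shoelace formula gives twice the area as |[6·(-5) − 1·0] + [1·5 − (-2)·(-5)] + [(-2)·0 − 6·5]| = 65, so the area is 32.5.
Along each edge there are gcd(|Δx|,|Δy|)+1 lattice points, so counting each shared vertex once the boundary has gcd(5,5) + gcd(3,10) + gcd(8,5) = 5+1+1 = 7.
Scaling by 3 multiplies the area by 3² = 9 (so the new area is 585/2) and multiplies the boundary lattice-point count by 3, giving 21.
By Pick's theorem, the interior count of the dilated polygon is 585/2 − 21/2 + 1 = 283.

283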